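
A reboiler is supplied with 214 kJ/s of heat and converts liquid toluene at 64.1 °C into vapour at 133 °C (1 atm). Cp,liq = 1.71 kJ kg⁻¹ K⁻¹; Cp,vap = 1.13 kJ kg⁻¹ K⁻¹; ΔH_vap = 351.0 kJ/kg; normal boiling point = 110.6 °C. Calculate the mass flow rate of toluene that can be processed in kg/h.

ṁ = 1690 kg/h

Δh = 1.71×(110.6−64.1) + 351.0 + 1.13×(133−110.6) = 455.83 kJ/kg
Q = 214 kJ/s = 214 kJ/s = 770400 kJ/h
ṁ = Q/Δh = 770400 / 455.83 = 1690.1 kg/h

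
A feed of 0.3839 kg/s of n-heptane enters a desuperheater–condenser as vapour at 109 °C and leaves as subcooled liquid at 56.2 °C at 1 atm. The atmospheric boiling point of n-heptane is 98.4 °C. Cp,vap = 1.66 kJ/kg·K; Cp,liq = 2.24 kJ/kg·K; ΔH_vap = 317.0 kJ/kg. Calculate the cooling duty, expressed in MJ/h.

Q_c = 593 MJ/h

vapour 109→98.4 °C: -17.596 kJ/kg
condensation at 98.4 °C: -317 kJ/kg
liquid 98.4→56.2 °C: -94.528 kJ/kg
Δh = -17.596 + -317 + -94.528 = -429.12 kJ/kg
Q = ṁ·Δh = 0.3839 kg/s × -429.12 kJ/kg = -164.74 kJ/s
|Q| = 164.74 kW = 593.07 MJ/h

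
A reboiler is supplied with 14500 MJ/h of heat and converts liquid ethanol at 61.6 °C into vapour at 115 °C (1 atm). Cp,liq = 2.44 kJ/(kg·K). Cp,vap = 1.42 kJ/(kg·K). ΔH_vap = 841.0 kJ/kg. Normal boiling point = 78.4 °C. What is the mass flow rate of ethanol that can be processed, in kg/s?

ṁ = 4.31 kg/s

Δh = 2.44×(78.4−61.6) + 841.0 + 1.42×(115−78.4) = 933.96 kJ/kg
Q = 14500 MJ/h = 4027.8 kJ/s = 4027.8 kJ/s
ṁ = Q/Δh = 4027.8 / 933.96 = 4.3126 kg/s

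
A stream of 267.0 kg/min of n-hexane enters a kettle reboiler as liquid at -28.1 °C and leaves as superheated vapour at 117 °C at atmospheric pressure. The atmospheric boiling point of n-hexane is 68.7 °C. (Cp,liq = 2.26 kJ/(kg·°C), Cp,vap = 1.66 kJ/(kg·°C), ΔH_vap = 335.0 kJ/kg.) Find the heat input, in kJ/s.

Q = 2820 kJ/s

liquid -28.1→68.7 °C: 218.77 kJ/kg
vaporisation at 68.7 °C: 335 kJ/kg
vapour 68.7→117 °C: 80.178 kJ/kg
Δh = 218.77 + 335 + 80.178 = 633.95 kJ/kg
Q = ṁ·Δh = 267.0 kg/min × 633.95 kJ/kg = 169260 kJ/min
|Q| = 2821.1 kW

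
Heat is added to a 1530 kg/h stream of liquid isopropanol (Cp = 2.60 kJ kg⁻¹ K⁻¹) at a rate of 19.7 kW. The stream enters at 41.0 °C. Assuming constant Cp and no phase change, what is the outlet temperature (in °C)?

T_out = 58.8 °C

Q = 19.7 kW = 70920 kJ/h
ΔT = Q/(ṁ·Cp) = 70920/(1530×2.60) = 17.828 K
T_out = 41.0 + 17.828 = 58.828 °C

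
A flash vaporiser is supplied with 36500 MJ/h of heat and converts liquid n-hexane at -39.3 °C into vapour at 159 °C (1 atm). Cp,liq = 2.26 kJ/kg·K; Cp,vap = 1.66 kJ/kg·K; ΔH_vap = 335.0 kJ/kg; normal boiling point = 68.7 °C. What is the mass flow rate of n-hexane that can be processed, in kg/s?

ṁ = 13.9 kg/s

Δh = 2.26×(68.7−-39.3) + 335.0 + 1.66×(159−68.7) = 728.98 kJ/kg
Q = 36500 MJ/h = 10139 kJ/s = 10139 kJ/s
ṁ = Q/Δh = 10139 / 728.98 = 13.908 kg/s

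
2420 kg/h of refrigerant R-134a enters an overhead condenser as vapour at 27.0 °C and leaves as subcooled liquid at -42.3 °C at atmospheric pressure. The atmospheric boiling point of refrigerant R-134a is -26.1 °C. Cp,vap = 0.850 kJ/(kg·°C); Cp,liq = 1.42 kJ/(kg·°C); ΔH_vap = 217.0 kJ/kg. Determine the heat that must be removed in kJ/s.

Q_c = 192 kJ/s

vapour 27.0→-26.1 °C: -45.135 kJ/kg
condensation at -26.1 °C: -217 kJ/kg
liquid -26.1→-42.3 °C: -23.004 kJ/kg
Δh = -45.135 + -217 + -23.004 = -285.14 kJ/kg
Q = ṁ·Δh = 2420 kg/h × -285.14 kJ/kg = -690040 kJ/h
|Q| = 191.68 kW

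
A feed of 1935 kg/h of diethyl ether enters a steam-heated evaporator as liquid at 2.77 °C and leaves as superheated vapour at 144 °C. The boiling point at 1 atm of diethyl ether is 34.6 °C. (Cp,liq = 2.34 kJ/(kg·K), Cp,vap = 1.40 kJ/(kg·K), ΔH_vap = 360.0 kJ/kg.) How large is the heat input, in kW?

Q = 316 kW

liquid 2.77→34.6 °C: 74.482 kJ/kg
vaporisation at 34.6 °C: 360 kJ/kg
vapour 34.6→144 °C: 153.16 kJ/kg
Δh = 74.482 + 360 + 153.16 = 587.64 kJ/kg
Q = ṁ·Δh = 1935 kg/h × 587.64 kJ/kg = 1.1371e+06 kJ/h
|Q| = 315.86 kW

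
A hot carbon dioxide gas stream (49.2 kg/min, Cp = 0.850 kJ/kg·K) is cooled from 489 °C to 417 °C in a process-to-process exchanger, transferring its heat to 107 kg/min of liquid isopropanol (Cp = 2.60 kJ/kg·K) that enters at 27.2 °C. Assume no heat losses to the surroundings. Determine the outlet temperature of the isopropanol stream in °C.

Heat released by hot stream: Q = 49.2 × 0.850 × (489 − 417) = 3011 kJ/min
Energy balance on cold side (adiabatic exchanger): Q = ṁ_c·Cp_c·(T_c,out − T_c,in)
T_c,out = 27.2 + 3011/(107 × 2.60) = 38.023 °C

T_c,out = 38.0 °C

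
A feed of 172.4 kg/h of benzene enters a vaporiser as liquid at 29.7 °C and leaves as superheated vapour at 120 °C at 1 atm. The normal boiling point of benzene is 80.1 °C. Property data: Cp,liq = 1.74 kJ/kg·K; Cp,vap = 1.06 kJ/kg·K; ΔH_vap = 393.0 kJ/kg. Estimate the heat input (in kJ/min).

liquid 29.7→80.1 °C: 87.696 kJ/kg
vaporisation at 80.1 °C: 393 kJ/kg
vapour 80.1→120 °C: 42.294 kJ/kg
Δh = 87.696 + 393 + 42.294 = 522.99 kJ/kg
Q = ṁ·Δh = 172.4 kg/h × 522.99 kJ/kg = 90163 kJ/h
|Q| = 25.045 kW = 1502.7 kJ/min

Q = 1500 kJ/min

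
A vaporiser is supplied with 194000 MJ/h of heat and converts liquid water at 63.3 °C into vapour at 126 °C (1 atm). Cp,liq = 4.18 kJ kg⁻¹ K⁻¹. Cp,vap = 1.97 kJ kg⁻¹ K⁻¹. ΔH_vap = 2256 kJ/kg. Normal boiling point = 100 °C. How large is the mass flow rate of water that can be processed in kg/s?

Δh = 4.18×(100−63.3) + 2256 + 1.97×(126−100) = 2460.6 kJ/kg
Q = 194000 MJ/h = 53889 kJ/s = 53889 kJ/s
ṁ = Q/Δh = 53889 / 2460.6 = 21.9 kg/s

ṁ = 21.9 kg/s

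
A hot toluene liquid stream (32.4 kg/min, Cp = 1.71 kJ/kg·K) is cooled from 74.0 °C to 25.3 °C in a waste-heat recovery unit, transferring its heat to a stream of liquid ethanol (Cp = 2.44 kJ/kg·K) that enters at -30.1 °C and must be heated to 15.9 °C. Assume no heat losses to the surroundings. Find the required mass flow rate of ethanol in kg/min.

Heat released by hot stream: Q = 32.4 × 1.71 × (74.0 − 25.3) = 2698.2 kJ/min
Energy balance on cold side (adiabatic exchanger): Q = ṁ_c·Cp_c·(T_c,out − T_c,in)
ṁ_c = 2698.2 / [2.44 × (15.9 − -30.1)] = 24.039 kg/min

ṁ_c = 24.0 kg/min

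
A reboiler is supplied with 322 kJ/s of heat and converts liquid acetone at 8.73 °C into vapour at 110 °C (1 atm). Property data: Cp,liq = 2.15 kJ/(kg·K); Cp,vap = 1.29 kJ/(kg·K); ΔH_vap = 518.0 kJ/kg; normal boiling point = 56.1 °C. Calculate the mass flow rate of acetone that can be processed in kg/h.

ṁ = 1680 kg/h

Δh = 2.15×(56.1−8.73) + 518.0 + 1.29×(110−56.1) = 689.38 kJ/kg
Q = 322 kJ/s = 322 kJ/s = 1.1592e+06 kJ/h
ṁ = Q/Δh = 1.1592e+06 / 689.38 = 1681.5 kg/h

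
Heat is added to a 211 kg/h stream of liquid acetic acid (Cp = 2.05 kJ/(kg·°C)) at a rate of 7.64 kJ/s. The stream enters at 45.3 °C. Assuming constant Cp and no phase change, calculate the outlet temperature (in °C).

Q = 7.64 kJ/s = 27504 kJ/h
ΔT = Q/(ṁ·Cp) = 27504/(211×2.05) = 63.586 K
T_out = 45.3 + 63.586 = 108.89 °C

T_out = 109 °C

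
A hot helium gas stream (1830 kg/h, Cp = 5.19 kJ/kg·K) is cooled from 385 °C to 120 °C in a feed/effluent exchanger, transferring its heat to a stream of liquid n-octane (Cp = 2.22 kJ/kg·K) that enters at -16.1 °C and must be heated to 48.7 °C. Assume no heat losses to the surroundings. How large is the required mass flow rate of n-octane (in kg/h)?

Heat released by hot stream: Q = 1830 × 5.19 × (385 − 120) = 2.5169e+06 kJ/h
Energy balance on cold side (adiabatic exchanger): Q = ṁ_c·Cp_c·(T_c,out − T_c,in)
ṁ_c = 2.5169e+06 / [2.22 × (48.7 − -16.1)] = 17496 kg/h

ṁ_c = 17500 kg/h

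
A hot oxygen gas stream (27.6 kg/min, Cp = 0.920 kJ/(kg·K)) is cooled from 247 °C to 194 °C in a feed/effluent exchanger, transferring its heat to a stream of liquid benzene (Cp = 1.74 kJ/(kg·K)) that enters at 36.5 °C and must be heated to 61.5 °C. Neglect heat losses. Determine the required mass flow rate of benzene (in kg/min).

ṁ_c = 30.9 kg/min

Heat released by hot stream: Q = 27.6 × 0.920 × (247 − 194) = 1345.8 kJ/min
Energy balance on cold side (adiabatic exchanger): Q = ṁ_c·Cp_c·(T_c,out − T_c,in)
ṁ_c = 1345.8 / [1.74 × (61.5 − 36.5)] = 30.937 kg/min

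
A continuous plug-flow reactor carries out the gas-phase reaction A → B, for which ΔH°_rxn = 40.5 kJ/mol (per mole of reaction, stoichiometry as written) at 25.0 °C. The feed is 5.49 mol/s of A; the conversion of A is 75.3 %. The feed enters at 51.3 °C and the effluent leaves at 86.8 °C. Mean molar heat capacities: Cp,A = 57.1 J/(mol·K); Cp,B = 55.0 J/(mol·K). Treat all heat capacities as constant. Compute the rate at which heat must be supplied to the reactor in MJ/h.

Q_in = 641 MJ/h

Extent of reaction ξ = 0.753 × 5.49 = 4.134 mol/s
Reaction term: ξ·ΔH°_rxn = 4.134 × 40.5 = 167.43 kJ/s
Sensible, feed 51.3→25 °C: -8.2445 kJ/s
Outlet flows (mol/s): A 1.356, B 4.134
Sensible, products 25→86.8 °C: 18.836 kJ/s
Q = ΔH = 178.02 kJ/s = 178.02 kW
Heat supplied = 640.86 MJ/h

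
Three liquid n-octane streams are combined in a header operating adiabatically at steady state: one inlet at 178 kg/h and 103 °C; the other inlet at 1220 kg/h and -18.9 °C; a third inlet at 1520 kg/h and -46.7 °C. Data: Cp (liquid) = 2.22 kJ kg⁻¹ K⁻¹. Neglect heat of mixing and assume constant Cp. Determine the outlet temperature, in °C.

No heat crosses the boundary, so H_out = H_in.
T_out = Σ ṁᵢCp,ᵢTᵢ / Σ ṁᵢCp,ᵢ
      = -168070 / 6478 = -25.945 °C

T_out = -25.9 °C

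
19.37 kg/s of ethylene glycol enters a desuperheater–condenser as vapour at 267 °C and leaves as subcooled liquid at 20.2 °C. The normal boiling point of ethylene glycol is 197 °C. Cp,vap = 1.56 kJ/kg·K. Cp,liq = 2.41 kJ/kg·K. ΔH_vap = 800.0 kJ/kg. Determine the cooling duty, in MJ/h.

vapour 267→197 °C: -109.2 kJ/kg
condensation at 197 °C: -800 kJ/kg
liquid 197→20.2 °C: -426.09 kJ/kg
Δh = -109.2 + -800 + -426.09 = -1335.3 kJ/kg
Q = ṁ·Δh = 19.37 kg/s × -1335.3 kJ/kg = -25865 kJ/s
|Q| = 25865 kW = 93112 MJ/h

Q_c = 93100 MJ/h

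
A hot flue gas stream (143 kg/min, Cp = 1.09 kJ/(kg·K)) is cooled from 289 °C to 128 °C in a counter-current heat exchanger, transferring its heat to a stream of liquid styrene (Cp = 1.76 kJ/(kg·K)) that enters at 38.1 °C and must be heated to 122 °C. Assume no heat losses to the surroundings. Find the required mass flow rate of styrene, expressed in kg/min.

Heat released by hot stream: Q = 143 × 1.09 × (289 − 128) = 25095 kJ/min
Energy balance on cold side (adiabatic exchanger): Q = ṁ_c·Cp_c·(T_c,out − T_c,in)
ṁ_c = 25095 / [1.76 × (122 − 38.1)] = 169.95 kg/min

ṁ_c = 170 kg/min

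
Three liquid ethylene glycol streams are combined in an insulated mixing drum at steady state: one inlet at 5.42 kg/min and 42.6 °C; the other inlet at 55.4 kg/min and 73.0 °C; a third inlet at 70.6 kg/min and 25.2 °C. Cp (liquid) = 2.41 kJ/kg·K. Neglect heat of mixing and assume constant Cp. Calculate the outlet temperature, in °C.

No heat crosses the boundary, so H_out = H_in.
T_out = Σ ṁᵢCp,ᵢTᵢ / Σ ṁᵢCp,ᵢ
      = 14591 / 316.72 = 46.068 °C

T_out = 46.1 °C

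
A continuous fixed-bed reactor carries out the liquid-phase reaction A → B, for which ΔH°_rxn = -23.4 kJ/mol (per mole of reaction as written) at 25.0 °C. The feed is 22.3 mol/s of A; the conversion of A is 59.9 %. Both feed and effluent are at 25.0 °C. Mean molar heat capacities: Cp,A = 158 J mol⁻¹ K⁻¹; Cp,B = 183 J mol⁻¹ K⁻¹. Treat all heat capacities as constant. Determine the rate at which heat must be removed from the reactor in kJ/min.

Extent of reaction ξ = 0.599 × 22.3 = 13.358 mol/s
Reaction term: ξ·ΔH°_rxn = 13.358 × -23.4 = -312.57 kJ/s
Q = ΔH = -312.57 kJ/s = -312.57 kW
Heat removed = 18754 kJ/min

Q_out = 18800 kJ/min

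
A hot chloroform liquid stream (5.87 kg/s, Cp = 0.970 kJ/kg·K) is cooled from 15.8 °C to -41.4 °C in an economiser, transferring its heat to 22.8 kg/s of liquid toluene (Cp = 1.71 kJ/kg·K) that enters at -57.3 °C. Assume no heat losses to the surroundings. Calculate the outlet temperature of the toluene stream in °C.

Heat released by hot stream: Q = 5.87 × 0.970 × (15.8 − -41.4) = 325.69 kJ/s
Energy balance on cold side (adiabatic exchanger): Q = ṁ_c·Cp_c·(T_c,out − T_c,in)
T_c,out = -57.3 + 325.69/(22.8 × 1.71) = -48.946 °C

T_c,out = -48.9 °C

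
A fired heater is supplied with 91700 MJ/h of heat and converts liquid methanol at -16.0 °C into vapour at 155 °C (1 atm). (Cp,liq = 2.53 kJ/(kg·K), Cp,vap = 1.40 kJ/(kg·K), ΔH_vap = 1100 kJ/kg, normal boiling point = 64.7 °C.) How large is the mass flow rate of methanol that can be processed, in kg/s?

Δh = 2.53×(64.7−-16.0) + 1100 + 1.40×(155−64.7) = 1430.6 kJ/kg
Q = 91700 MJ/h = 25472 kJ/s = 25472 kJ/s
ṁ = Q/Δh = 25472 / 1430.6 = 17.805 kg/s

ṁ = 17.8 kg/s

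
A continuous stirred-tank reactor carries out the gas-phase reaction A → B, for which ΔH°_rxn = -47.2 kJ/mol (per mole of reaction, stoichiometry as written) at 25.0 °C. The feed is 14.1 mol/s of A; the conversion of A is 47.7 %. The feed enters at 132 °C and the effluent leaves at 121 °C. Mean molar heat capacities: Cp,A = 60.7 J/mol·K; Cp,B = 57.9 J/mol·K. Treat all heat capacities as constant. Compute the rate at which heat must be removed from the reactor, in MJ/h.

Q_out = 1180 MJ/h

Extent of reaction ξ = 0.477 × 14.1 = 6.7257 mol/s
Reaction term: ξ·ΔH°_rxn = 6.7257 × -47.2 = -317.45 kJ/s
Sensible, feed 132→25 °C: -91.578 kJ/s
Outlet flows (mol/s): A 7.3743, B 6.7257
Sensible, products 25→121 °C: 80.356 kJ/s
Q = ΔH = -328.68 kJ/s = -328.68 kW
Heat removed = 1183.2 MJ/h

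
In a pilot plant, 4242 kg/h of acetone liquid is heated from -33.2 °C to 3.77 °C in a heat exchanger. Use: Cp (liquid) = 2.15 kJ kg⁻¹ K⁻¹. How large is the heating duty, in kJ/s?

Q = ṁ·Cp·ΔT = 4242 × 2.15 × (3.77 − -33.2) = 337180 kJ/h
Converting: 337180 / 3600 s = 93.66 kW

Q = 93.7 kJ/s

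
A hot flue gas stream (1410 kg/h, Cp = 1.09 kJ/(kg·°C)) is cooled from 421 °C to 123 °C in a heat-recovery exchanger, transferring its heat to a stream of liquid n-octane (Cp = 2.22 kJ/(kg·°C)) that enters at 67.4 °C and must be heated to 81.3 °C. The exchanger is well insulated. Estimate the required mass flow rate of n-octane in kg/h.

ṁ_c = 14800 kg/h

Heat released by hot stream: Q = 1410 × 1.09 × (421 − 123) = 458000 kJ/h
Energy balance on cold side (adiabatic exchanger): Q = ṁ_c·Cp_c·(T_c,out − T_c,in)
ṁ_c = 458000 / [2.22 × (81.3 − 67.4)] = 14842 kg/h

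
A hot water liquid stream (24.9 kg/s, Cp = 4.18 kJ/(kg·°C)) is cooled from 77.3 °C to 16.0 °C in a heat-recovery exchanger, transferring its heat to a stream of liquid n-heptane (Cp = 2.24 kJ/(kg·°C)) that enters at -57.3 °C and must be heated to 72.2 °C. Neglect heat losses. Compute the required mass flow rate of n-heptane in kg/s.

ṁ_c = 22.0 kg/s

Heat released by hot stream: Q = 24.9 × 4.18 × (77.3 − 16.0) = 6380.2 kJ/s
Energy balance on cold side (adiabatic exchanger): Q = ṁ_c·Cp_c·(T_c,out − T_c,in)
ṁ_c = 6380.2 / [2.24 × (72.2 − -57.3)] = 21.995 kg/s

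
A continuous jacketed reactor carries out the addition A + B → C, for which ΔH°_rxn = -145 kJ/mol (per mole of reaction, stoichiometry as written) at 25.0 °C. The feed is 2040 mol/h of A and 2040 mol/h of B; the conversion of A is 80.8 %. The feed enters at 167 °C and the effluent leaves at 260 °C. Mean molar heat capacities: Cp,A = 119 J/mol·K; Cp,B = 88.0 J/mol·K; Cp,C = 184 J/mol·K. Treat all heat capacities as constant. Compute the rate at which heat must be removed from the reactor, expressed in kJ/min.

Extent of reaction ξ = 0.808 × 2040 = 1648.3 mol/h
Reaction term: ξ·ΔH°_rxn = 1648.3 × -145 = -239010 kJ/h
Sensible, feed 167→25 °C: -59964 kJ/h
Outlet flows (mol/h): A 391.68, B 391.68, C 1648.3
Sensible, products 25→260 °C: 90327 kJ/h
Q = ΔH = -208640 kJ/h = -57.957 kW
Heat removed = 3477.4 kJ/min

Q_out = 3480 kJ/min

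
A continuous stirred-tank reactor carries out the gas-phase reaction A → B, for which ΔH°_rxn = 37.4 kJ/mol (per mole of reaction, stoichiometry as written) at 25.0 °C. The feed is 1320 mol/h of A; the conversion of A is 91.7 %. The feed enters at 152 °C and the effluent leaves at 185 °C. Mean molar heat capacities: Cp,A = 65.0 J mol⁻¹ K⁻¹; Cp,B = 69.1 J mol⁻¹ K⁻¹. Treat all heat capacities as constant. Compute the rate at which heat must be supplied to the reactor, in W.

Extent of reaction ξ = 0.917 × 1320 = 1210.4 mol/h
Reaction term: ξ·ΔH°_rxn = 1210.4 × 37.4 = 45270 kJ/h
Sensible, feed 152→25 °C: -10897 kJ/h
Outlet flows (mol/h): A 109.56, B 1210.4
Sensible, products 25→185 °C: 14522 kJ/h
Q = ΔH = 48896 kJ/h = 13.582 kW
Heat supplied = 13582 W

Q_in = 13600 W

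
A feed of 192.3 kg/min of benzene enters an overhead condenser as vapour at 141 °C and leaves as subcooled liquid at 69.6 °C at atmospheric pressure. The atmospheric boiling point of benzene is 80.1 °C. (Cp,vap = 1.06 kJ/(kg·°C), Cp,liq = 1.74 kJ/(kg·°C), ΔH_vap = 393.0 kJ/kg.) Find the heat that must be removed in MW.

vapour 141→80.1 °C: -64.554 kJ/kg
condensation at 80.1 °C: -393 kJ/kg
liquid 80.1→69.6 °C: -18.27 kJ/kg
Δh = -64.554 + -393 + -18.27 = -475.82 kJ/kg
Q = ṁ·Δh = 192.3 kg/min × -475.82 kJ/kg = -91501 kJ/min
|Q| = 1525 kW = 1.525 MW

Q_c = 1.53 MW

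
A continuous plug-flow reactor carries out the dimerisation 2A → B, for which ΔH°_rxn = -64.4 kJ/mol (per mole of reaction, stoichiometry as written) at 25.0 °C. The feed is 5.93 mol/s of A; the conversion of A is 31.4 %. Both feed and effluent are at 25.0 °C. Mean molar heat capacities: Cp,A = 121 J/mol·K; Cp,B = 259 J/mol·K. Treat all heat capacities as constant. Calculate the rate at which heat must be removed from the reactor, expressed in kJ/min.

Q_out = 3600 kJ/min

Extent of reaction ξ = 0.314 × 5.93 / 2 = 0.93101 mol/s
Reaction term: ξ·ΔH°_rxn = 0.93101 × -64.4 = -59.957 kJ/s
Q = ΔH = -59.957 kJ/s = -59.957 kW
Heat removed = 3597.4 kJ/min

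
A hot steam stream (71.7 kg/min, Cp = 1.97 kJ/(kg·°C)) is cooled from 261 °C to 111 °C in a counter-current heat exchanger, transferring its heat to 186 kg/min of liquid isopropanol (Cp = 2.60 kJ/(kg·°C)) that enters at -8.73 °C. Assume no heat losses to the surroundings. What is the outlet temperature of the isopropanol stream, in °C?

Heat released by hot stream: Q = 71.7 × 1.97 × (261 − 111) = 21187 kJ/min
Energy balance on cold side (adiabatic exchanger): Q = ṁ_c·Cp_c·(T_c,out − T_c,in)
T_c,out = -8.73 + 21187/(186 × 2.60) = 35.082 °C

T_c,out = 35.1 °C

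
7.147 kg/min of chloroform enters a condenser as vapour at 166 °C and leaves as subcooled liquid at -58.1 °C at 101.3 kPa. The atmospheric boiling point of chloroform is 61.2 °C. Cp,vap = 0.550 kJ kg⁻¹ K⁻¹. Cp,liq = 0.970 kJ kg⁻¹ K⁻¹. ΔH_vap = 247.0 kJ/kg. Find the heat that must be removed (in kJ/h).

Q_c = 180000 kJ/h

vapour 166→61.2 °C: -57.64 kJ/kg
condensation at 61.2 °C: -247 kJ/kg
liquid 61.2→-58.1 °C: -115.72 kJ/kg
Δh = -57.64 + -247 + -115.72 = -420.36 kJ/kg
Q = ṁ·Δh = 7.147 kg/min × -420.36 kJ/kg = -3004.3 kJ/min
|Q| = 50.072 kW = 180260 kJ/h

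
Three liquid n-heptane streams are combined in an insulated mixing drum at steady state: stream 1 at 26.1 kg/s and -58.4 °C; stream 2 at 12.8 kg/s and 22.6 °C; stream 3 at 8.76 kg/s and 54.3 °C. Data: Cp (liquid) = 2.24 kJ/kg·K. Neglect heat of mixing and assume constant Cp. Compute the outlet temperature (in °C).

T_out = -15.9 °C

Energy balance with Q = 0: Σ ṁᵢCp,ᵢ(T_out − Tᵢ) = 0
T_out = Σ ṁᵢCp,ᵢTᵢ / Σ ṁᵢCp,ᵢ
      = -1700.8 / 106.76 = -15.931 °C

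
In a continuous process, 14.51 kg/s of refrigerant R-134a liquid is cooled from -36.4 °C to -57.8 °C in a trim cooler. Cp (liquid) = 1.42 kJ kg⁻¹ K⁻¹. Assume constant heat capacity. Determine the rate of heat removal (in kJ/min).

Q_c = 26500 kJ/min

Q = ṁ·Cp·ΔT = 14.51 × 1.42 × (-57.8 − -36.4) = -440.93 kJ/s
Cooling duty = 26456 kJ/min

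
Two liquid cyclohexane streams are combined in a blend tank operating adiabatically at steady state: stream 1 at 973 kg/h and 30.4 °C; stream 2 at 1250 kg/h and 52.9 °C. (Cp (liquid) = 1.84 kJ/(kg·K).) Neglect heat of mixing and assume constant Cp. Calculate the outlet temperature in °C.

T_out = 43.1 °C

No heat crosses the boundary, so H_out = H_in.
T_out = Σ ṁᵢCp,ᵢTᵢ / Σ ṁᵢCp,ᵢ
      = 176100 / 4090.3 = 43.052 °C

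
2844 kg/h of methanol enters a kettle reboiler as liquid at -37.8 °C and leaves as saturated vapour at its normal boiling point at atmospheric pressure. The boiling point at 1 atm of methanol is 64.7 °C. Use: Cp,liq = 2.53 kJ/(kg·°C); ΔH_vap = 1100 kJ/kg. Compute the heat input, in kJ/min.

Q = 64400 kJ/min

liquid -37.8→64.7 °C: 259.32 kJ/kg
vaporisation at 64.7 °C: 1100 kJ/kg
Δh = 259.32 + 1100 = 1359.3 kJ/kg
Q = ṁ·Δh = 2844 kg/h × 1359.3 kJ/kg = 3.8659e+06 kJ/h
|Q| = 1073.9 kW = 64432 kJ/min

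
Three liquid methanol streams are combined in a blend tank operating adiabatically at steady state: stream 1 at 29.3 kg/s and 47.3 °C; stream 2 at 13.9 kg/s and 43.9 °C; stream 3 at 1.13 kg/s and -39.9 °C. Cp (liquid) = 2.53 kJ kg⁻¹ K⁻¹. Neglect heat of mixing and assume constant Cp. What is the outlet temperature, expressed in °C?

No heat crosses the boundary, so H_out = H_in.
T_out = Σ ṁᵢCp,ᵢTᵢ / Σ ṁᵢCp,ᵢ
      = 4936.1 / 112.15 = 44.011 °C

T_out = 44.0 °C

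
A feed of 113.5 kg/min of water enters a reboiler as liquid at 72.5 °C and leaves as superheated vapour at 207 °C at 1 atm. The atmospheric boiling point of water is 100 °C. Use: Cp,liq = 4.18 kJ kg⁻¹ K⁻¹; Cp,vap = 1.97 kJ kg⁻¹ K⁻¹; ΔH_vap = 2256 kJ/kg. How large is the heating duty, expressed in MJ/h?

Q = 17600 MJ/h

liquid 72.5→100 °C: 114.95 kJ/kg
vaporisation at 100 °C: 2256 kJ/kg
vapour 100→207 °C: 210.79 kJ/kg
Δh = 114.95 + 2256 + 210.79 = 2581.7 kJ/kg
Q = ṁ·Δh = 113.5 kg/min × 2581.7 kJ/kg = 293030 kJ/min
|Q| = 4883.8 kW = 17582 MJ/h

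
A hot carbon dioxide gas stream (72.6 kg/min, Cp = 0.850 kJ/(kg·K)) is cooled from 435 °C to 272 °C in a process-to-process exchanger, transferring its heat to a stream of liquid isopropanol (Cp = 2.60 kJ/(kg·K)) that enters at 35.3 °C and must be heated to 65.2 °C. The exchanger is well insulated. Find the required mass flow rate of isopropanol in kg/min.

Heat released by hot stream: Q = 72.6 × 0.850 × (435 − 272) = 10059 kJ/min
Energy balance on cold side (adiabatic exchanger): Q = ṁ_c·Cp_c·(T_c,out − T_c,in)
ṁ_c = 10059 / [2.60 × (65.2 − 35.3)] = 129.39 kg/min

ṁ_c = 129 kg/min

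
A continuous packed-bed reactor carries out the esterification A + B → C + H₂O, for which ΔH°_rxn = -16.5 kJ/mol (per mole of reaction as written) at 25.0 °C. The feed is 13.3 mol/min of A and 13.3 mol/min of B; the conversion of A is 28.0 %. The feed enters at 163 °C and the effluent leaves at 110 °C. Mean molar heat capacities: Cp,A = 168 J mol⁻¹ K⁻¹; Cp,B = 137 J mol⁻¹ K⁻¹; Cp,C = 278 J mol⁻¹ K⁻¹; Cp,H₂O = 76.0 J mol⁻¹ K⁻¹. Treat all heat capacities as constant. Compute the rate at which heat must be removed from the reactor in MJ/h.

Extent of reaction ξ = 0.280 × 13.3 = 3.724 mol/min
Reaction term: ξ·ΔH°_rxn = 3.724 × -16.5 = -61.446 kJ/min
Sensible, feed 163→25 °C: -559.8 kJ/min
Outlet flows (mol/min): A 9.576, B 9.576, C 3.724, H₂O 3.724
Sensible, products 25→110 °C: 360.31 kJ/min
Q = ΔH = -260.93 kJ/min = -4.3488 kW
Heat removed = 15.656 MJ/h

Q_out = 15.7 MJ/h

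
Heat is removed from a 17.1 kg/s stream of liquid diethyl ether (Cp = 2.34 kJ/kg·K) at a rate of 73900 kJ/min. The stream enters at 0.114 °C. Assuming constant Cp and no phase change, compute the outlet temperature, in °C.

T_out = -30.7 °C

Q = 73900 kJ/min = 1231.7 kJ/s
ΔT = Q/(ṁ·Cp) = 1231.7/(17.1×2.34) = 30.781 K
T_out = 0.114 − 30.781 = -30.667 °C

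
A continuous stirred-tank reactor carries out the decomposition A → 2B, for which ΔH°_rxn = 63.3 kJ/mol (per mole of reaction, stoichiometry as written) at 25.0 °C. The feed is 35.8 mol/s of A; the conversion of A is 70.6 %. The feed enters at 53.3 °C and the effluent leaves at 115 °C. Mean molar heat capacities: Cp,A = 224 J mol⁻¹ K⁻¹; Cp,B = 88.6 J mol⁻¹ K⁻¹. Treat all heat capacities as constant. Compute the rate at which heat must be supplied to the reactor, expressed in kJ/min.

Q_in = 119000 kJ/min

Extent of reaction ξ = 0.706 × 35.8 = 25.275 mol/s
Reaction term: ξ·ΔH°_rxn = 25.275 × 63.3 = 1599.9 kJ/s
Sensible, feed 53.3→25 °C: -226.94 kJ/s
Outlet flows (mol/s): A 10.525, B 50.55
Sensible, products 25→115 °C: 615.27 kJ/s
Q = ΔH = 1988.2 kJ/s = 1988.2 kW
Heat supplied = 119290 kJ/min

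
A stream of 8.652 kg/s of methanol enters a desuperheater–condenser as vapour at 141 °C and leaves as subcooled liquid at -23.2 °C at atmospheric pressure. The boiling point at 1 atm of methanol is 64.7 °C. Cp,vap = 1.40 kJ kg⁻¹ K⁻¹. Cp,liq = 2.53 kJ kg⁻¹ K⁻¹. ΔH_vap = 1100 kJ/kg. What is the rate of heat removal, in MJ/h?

vapour 141→64.7 °C: -106.82 kJ/kg
condensation at 64.7 °C: -1100 kJ/kg
liquid 64.7→-23.2 °C: -222.39 kJ/kg
Δh = -106.82 + -1100 + -222.39 = -1429.2 kJ/kg
Q = ṁ·Δh = 8.652 kg/s × -1429.2 kJ/kg = -12365 kJ/s
|Q| = 12365 kW = 44516 MJ/h

Q_c = 44500 MJ/h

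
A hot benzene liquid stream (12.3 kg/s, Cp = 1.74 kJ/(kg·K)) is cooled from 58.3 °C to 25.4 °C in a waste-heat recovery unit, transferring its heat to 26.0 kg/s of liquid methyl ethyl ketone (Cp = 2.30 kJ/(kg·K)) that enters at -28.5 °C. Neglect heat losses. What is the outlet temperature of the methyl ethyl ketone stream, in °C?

Heat released by hot stream: Q = 12.3 × 1.74 × (58.3 − 25.4) = 704.13 kJ/s
Energy balance on cold side (adiabatic exchanger): Q = ṁ_c·Cp_c·(T_c,out − T_c,in)
T_c,out = -28.5 + 704.13/(26.0 × 2.30) = -16.725 °C

T_c,out = -16.7 °C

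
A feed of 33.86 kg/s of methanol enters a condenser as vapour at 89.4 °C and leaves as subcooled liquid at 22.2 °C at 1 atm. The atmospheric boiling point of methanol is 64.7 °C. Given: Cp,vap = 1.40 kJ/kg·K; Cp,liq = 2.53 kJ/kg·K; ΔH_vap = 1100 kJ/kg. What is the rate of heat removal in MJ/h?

vapour 89.4→64.7 °C: -34.58 kJ/kg
condensation at 64.7 °C: -1100 kJ/kg
liquid 64.7→22.2 °C: -107.52 kJ/kg
Δh = -34.58 + -1100 + -107.52 = -1242.1 kJ/kg
Q = ṁ·Δh = 33.86 kg/s × -1242.1 kJ/kg = -42058 kJ/s
|Q| = 42058 kW = 151410 MJ/h

Q_c = 151000 MJ/h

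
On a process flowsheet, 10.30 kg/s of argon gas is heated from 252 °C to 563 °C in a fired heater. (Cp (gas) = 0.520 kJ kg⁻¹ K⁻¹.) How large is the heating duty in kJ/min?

Q = ṁ·Cp·ΔT = 10.30 × 0.520 × (563 − 252) = 1665.7 kJ/s
Heating duty = 99943 kJ/min

Q = 99900 kJ/min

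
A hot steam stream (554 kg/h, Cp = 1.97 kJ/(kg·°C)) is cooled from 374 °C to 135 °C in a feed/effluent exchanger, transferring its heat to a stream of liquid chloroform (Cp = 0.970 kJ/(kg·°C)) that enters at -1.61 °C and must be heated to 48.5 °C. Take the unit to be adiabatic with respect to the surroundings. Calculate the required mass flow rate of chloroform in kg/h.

ṁ_c = 5370 kg/h

Heat released by hot stream: Q = 554 × 1.97 × (374 − 135) = 260840 kJ/h
Energy balance on cold side (adiabatic exchanger): Q = ṁ_c·Cp_c·(T_c,out − T_c,in)
ṁ_c = 260840 / [0.970 × (48.5 − -1.61)] = 5366.3 kg/h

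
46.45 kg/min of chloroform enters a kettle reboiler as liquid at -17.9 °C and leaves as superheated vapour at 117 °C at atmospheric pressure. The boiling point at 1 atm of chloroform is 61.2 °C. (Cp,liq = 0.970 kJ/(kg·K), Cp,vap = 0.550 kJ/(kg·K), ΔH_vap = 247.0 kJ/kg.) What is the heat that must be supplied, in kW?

liquid -17.9→61.2 °C: 76.727 kJ/kg
vaporisation at 61.2 °C: 247 kJ/kg
vapour 61.2→117 °C: 30.69 kJ/kg
Δh = 76.727 + 247 + 30.69 = 354.42 kJ/kg
Q = ṁ·Δh = 46.45 kg/min × 354.42 kJ/kg = 16463 kJ/min
|Q| = 274.38 kW

Q = 274 kW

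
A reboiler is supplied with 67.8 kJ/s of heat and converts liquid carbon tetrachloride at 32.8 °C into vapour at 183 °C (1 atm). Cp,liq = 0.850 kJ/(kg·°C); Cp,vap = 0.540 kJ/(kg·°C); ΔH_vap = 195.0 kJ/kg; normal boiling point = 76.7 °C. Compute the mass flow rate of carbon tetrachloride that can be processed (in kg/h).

ṁ = 842 kg/h

Δh = 0.850×(76.7−32.8) + 195.0 + 0.540×(183−76.7) = 289.72 kJ/kg
Q = 67.8 kJ/s = 67.8 kJ/s = 244080 kJ/h
ṁ = Q/Δh = 244080 / 289.72 = 842.48 kg/h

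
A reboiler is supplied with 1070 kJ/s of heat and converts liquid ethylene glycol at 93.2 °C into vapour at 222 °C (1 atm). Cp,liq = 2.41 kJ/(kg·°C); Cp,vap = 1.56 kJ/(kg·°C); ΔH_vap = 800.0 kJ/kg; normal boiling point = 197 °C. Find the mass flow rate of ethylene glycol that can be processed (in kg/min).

ṁ = 58.9 kg/min

Δh = 2.41×(197−93.2) + 800.0 + 1.56×(222−197) = 1089.2 kJ/kg
Q = 1070 kJ/s = 1070 kJ/s = 64200 kJ/min
ṁ = Q/Δh = 64200 / 1089.2 = 58.945 kg/min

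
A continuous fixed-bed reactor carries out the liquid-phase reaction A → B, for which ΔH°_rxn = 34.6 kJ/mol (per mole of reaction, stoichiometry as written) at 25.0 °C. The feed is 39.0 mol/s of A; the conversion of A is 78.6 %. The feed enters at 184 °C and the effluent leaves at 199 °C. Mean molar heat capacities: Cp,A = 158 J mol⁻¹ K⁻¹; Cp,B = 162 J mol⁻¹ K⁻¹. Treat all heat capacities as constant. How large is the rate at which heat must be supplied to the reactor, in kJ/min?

Extent of reaction ξ = 0.786 × 39.0 = 30.654 mol/s
Reaction term: ξ·ΔH°_rxn = 30.654 × 34.6 = 1060.6 kJ/s
Sensible, feed 184→25 °C: -979.76 kJ/s
Outlet flows (mol/s): A 8.346, B 30.654
Sensible, products 25→199 °C: 1093.5 kJ/s
Q = ΔH = 1174.4 kJ/s = 1174.4 kW
Heat supplied = 70464 kJ/min

Q_in = 70500 kJ/min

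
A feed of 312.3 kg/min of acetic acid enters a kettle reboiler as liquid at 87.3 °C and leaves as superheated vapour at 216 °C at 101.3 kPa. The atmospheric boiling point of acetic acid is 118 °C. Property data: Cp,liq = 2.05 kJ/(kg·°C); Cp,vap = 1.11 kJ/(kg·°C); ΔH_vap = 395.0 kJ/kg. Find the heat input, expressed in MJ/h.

liquid 87.3→118 °C: 62.935 kJ/kg
vaporisation at 118 °C: 395 kJ/kg
vapour 118→216 °C: 108.78 kJ/kg
Δh = 62.935 + 395 + 108.78 = 566.72 kJ/kg
Q = ṁ·Δh = 312.3 kg/min × 566.72 kJ/kg = 176990 kJ/min
|Q| = 2949.8 kW = 10619 MJ/h

Q = 10600 MJ/h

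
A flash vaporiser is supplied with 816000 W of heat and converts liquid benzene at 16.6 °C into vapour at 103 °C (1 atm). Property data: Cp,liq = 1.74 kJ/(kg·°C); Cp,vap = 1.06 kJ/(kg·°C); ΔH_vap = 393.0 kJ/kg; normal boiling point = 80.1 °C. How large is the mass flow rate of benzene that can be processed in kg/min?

ṁ = 92.8 kg/min

Δh = 1.74×(80.1−16.6) + 393.0 + 1.06×(103−80.1) = 527.76 kJ/kg
Q = 816000 W = 816 kJ/s = 48960 kJ/min
ṁ = Q/Δh = 48960 / 527.76 = 92.769 kg/min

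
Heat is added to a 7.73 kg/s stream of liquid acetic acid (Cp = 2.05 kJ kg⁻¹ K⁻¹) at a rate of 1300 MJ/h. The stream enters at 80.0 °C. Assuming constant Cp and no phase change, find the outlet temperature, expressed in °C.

Q = 1300 MJ/h = 361.11 kJ/s
ΔT = Q/(ṁ·Cp) = 361.11/(7.73×2.05) = 22.788 K
T_out = 80.0 + 22.788 = 102.79 °C

T_out = 103 °C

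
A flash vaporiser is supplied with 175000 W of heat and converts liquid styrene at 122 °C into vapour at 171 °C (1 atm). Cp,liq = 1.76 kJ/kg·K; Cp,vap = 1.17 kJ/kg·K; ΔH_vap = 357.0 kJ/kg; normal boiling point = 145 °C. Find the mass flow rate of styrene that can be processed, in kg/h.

Δh = 1.76×(145−122) + 357.0 + 1.17×(171−145) = 427.9 kJ/kg
Q = 175000 W = 175 kJ/s = 630000 kJ/h
ṁ = Q/Δh = 630000 / 427.9 = 1472.3 kg/h

ṁ = 1470 kg/h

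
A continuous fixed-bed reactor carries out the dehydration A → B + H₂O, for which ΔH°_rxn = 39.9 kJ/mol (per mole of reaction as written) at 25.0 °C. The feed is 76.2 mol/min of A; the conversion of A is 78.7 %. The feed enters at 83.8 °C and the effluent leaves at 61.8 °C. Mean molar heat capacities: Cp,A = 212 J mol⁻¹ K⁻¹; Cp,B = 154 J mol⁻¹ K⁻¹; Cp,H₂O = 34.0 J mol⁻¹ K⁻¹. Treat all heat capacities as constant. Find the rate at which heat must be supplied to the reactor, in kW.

Extent of reaction ξ = 0.787 × 76.2 = 59.969 mol/min
Reaction term: ξ·ΔH°_rxn = 59.969 × 39.9 = 2392.8 kJ/min
Sensible, feed 83.8→25 °C: -949.88 kJ/min
Outlet flows (mol/min): A 16.231, B 59.969, H₂O 59.969
Sensible, products 25→61.8 °C: 541.52 kJ/min
Q = ΔH = 1984.4 kJ/min = 33.074 kW
Heat supplied = 33.074 kW

Q_in = 33.1 kW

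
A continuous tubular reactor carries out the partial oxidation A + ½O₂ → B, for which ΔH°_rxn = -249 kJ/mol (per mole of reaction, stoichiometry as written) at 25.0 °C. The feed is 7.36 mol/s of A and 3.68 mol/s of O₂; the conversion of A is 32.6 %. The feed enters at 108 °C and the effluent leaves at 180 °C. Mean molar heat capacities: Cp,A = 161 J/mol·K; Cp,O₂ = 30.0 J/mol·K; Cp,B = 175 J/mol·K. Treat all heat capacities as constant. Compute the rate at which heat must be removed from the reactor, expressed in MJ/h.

Q_out = 1820 MJ/h

Extent of reaction ξ = 0.326 × 7.36 = 2.3994 mol/s
Reaction term: ξ·ΔH°_rxn = 2.3994 × -249 = -597.44 kJ/s
Sensible, feed 108→25 °C: -107.51 kJ/s
Outlet flows (mol/s): A 4.9606, O₂ 2.4803, B 2.3994
Sensible, products 25→180 °C: 200.41 kJ/s
Q = ΔH = -504.55 kJ/s = -504.55 kW
Heat removed = 1816.4 MJ/h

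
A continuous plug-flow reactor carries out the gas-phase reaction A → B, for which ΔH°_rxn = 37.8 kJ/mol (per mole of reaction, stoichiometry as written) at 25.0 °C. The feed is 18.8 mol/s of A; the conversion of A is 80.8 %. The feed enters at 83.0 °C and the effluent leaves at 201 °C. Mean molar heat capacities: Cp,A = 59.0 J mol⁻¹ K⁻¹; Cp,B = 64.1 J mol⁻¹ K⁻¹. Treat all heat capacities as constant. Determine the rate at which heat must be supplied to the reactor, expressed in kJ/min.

Extent of reaction ξ = 0.808 × 18.8 = 15.19 mol/s
Reaction term: ξ·ΔH°_rxn = 15.19 × 37.8 = 574.2 kJ/s
Sensible, feed 83.0→25 °C: -64.334 kJ/s
Outlet flows (mol/s): A 3.6096, B 15.19
Sensible, products 25→201 °C: 208.85 kJ/s
Q = ΔH = 718.72 kJ/s = 718.72 kW
Heat supplied = 43123 kJ/min

Q_in = 43100 kJ/min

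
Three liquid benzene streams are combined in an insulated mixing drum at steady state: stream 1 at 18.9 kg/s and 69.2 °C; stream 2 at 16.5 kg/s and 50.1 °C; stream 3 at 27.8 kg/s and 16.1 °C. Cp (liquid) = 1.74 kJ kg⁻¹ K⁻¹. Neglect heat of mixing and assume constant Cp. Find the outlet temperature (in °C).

T_out = 40.9 °C

No heat crosses the boundary, so H_out = H_in.
T_out = Σ ṁᵢCp,ᵢTᵢ / Σ ṁᵢCp,ᵢ
      = 4492.9 / 109.97 = 40.856 °C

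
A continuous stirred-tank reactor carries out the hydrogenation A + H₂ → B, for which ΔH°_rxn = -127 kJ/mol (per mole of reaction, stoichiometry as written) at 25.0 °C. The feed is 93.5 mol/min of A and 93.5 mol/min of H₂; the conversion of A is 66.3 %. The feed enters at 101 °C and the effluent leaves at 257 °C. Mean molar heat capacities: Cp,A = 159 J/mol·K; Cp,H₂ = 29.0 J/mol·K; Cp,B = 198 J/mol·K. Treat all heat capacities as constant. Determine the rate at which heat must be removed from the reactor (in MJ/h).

Q_out = 299 MJ/h

Extent of reaction ξ = 0.663 × 93.5 = 61.991 mol/min
Reaction term: ξ·ΔH°_rxn = 61.991 × -127 = -7872.8 kJ/min
Sensible, feed 101→25 °C: -1335.9 kJ/min
Outlet flows (mol/min): A 31.509, H₂ 31.509, B 61.991
Sensible, products 25→257 °C: 4221.9 kJ/min
Q = ΔH = -4986.8 kJ/min = -83.113 kW
Heat removed = 299.21 MJ/h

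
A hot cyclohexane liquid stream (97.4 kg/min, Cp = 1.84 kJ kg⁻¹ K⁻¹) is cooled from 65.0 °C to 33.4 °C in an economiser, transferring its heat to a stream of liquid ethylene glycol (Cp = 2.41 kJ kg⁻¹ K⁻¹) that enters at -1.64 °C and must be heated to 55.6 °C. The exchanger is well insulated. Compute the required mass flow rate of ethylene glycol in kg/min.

Heat released by hot stream: Q = 97.4 × 1.84 × (65.0 − 33.4) = 5663.2 kJ/min
Energy balance on cold side (adiabatic exchanger): Q = ṁ_c·Cp_c·(T_c,out − T_c,in)
ṁ_c = 5663.2 / [2.41 × (55.6 − -1.64)] = 41.053 kg/min

ṁ_c = 41.1 kg/min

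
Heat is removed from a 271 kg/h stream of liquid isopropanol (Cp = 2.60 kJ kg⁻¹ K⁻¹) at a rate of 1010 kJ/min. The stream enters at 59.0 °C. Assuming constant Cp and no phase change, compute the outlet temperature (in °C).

Q = 1010 kJ/min = 60600 kJ/h
ΔT = Q/(ṁ·Cp) = 60600/(271×2.60) = 86.006 K
T_out = 59.0 − 86.006 = -27.006 °C

T_out = -27.0 °C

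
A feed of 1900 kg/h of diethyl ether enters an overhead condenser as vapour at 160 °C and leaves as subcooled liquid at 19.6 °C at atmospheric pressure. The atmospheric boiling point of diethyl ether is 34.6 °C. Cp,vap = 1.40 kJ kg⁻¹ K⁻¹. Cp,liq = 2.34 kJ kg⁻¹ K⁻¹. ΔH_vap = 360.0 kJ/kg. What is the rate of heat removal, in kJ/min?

vapour 160→34.6 °C: -175.56 kJ/kg
condensation at 34.6 °C: -360 kJ/kg
liquid 34.6→19.6 °C: -35.1 kJ/kg
Δh = -175.56 + -360 + -35.1 = -570.66 kJ/kg
Q = ṁ·Δh = 1900 kg/h × -570.66 kJ/kg = -1.0843e+06 kJ/h
|Q| = 301.18 kW = 18071 kJ/min

Q_c = 18100 kJ/min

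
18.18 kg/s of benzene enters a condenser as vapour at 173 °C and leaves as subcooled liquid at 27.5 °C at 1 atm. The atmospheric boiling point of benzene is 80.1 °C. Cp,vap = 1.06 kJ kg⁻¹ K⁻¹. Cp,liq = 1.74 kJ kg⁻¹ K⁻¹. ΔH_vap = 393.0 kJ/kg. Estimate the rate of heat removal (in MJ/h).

vapour 173→80.1 °C: -98.474 kJ/kg
condensation at 80.1 °C: -393 kJ/kg
liquid 80.1→27.5 °C: -91.524 kJ/kg
Δh = -98.474 + -393 + -91.524 = -583 kJ/kg
Q = ṁ·Δh = 18.18 kg/s × -583 kJ/kg = -10599 kJ/s
|Q| = 10599 kW = 38156 MJ/h

Q_c = 38200 MJ/h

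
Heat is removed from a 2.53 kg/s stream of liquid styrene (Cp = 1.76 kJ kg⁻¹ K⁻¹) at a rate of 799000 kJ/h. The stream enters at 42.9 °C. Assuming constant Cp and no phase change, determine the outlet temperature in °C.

Q = 799000 kJ/h = 221.94 kJ/s
ΔT = Q/(ṁ·Cp) = 221.94/(2.53×1.76) = 49.844 K
T_out = 42.9 − 49.844 = -6.9438 °C

T_out = -6.94 °C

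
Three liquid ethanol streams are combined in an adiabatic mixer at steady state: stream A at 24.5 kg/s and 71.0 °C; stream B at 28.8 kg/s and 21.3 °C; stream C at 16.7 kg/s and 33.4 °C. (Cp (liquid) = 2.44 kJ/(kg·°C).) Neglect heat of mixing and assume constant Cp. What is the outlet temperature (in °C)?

T_out = 41.6 °C

Energy balance with Q = 0: Σ ṁᵢCp,ᵢ(T_out − Tᵢ) = 0
T_out = Σ ṁᵢCp,ᵢTᵢ / Σ ṁᵢCp,ᵢ
      = 7102.2 / 170.8 = 41.582 °C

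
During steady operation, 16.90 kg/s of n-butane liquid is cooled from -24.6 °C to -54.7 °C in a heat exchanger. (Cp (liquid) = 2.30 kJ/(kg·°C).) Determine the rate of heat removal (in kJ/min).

Q_c = 70200 kJ/min

Q = ṁ·Cp·ΔT = 16.90 × 2.30 × (-54.7 − -24.6) = -1170 kJ/s
Cooling duty = 70199 kJ/min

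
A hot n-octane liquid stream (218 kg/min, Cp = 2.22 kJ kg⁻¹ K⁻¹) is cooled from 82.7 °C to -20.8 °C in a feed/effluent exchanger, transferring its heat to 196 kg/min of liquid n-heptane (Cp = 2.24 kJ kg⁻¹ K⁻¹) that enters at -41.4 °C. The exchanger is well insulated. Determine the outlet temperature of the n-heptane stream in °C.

Heat released by hot stream: Q = 218 × 2.22 × (82.7 − -20.8) = 50090 kJ/min
Energy balance on cold side (adiabatic exchanger): Q = ṁ_c·Cp_c·(T_c,out − T_c,in)
T_c,out = -41.4 + 50090/(196 × 2.24) = 72.69 °C

T_c,out = 72.7 °C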